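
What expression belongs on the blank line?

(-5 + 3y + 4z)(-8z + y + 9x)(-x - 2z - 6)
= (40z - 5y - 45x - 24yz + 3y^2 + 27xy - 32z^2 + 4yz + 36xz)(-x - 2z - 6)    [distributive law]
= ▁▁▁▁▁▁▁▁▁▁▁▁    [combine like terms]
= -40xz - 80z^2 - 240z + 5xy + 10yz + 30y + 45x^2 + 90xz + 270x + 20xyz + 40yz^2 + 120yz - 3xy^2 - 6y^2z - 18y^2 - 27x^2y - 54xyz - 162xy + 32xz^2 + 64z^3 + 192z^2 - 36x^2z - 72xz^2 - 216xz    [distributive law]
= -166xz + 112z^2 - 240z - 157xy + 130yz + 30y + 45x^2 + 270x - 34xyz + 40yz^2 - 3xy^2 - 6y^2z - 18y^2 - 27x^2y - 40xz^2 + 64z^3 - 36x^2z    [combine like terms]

By combine like terms:

(40z - 5y - 45x - 20yz + 3y^2 + 27xy - 32z^2 + 36xz)(-x - 2z - 6)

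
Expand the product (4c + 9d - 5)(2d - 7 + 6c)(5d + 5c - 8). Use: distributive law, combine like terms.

(4c + 9d - 5)(2d - 7 + 6c)(5d + 5c - 8)
= (8cd - 28c + 24c² + 18d² - 63d + 54cd - 10d + 35 - 30c)(5d + 5c - 8)    [distributive law]
= (62cd - 58c + 24c² + 18d² - 73d + 35)(5d + 5c - 8)    [combine like terms]
= 310cd² + 310c²d - 496cd - 290cd - 290c² + 464c + 120c²d + 120c³ - 192c² + 90d³ + 90cd² - 144d² - 365d² - 365cd + 584d + 175d + 175c - 280    [distributive law]
= 400cd² + 430c²d - 1151cd - 482c² + 639c + 120c³ + 90d³ - 509d² + 759d - 280    [combine like terms]

400cd² + 430c²d - 1151cd - 482c² + 639c + 120c³ + 90d³ - 509d² + 759d - 280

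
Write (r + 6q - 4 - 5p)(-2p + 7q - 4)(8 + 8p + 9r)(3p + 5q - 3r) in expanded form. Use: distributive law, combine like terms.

-300p^2r + 2160pqr - 720pr^2 - 18p^3r + 397p^2qr - 276p^2r^2 + 1200pqr^2 + 54pr^3 - 3068q^2r + 1056qr^2 - 1709pq^2r - 819q^2r^2 - 189qr^3 - 720pr + 1808qr - 336r^2 + 108r^3 - 856p^2q - 2952pq^2 - 728p^3q - 872p^2q^2 + 1680q^3 + 1680pq^3 + 1890q^3r + 512pq - 2080q^2 + 1056p^2 + 912p^3 + 384p + 640q - 384r + 240p^4

(r + 6q - 4 - 5p)(-2p + 7q - 4)(8 + 8p + 9r)(3p + 5q - 3r)
= (-2pr + 7qr - 4r - 12pq + 42q^2 - 24q + 8p - 28q + 16 + 10p^2 - 35pq + 20p)(8 + 8p + 9r)(3p + 5q - 3r)    [distributive law]
= (-2pr + 7qr - 4r - 47pq + 42q^2 - 52q + 28p + 16 + 10p^2)(8 + 8p + 9r)(3p + 5q - 3r)    [combine like terms]
= (-16pr - 16p^2r - 18pr^2 + 56qr + 56pqr + 63qr^2 - 32r - 32pr - 36r^2 - 376pq - 376p^2q - 423pqr + 336q^2 + 336pq^2 + 378q^2r - 416q - 416pq - 468qr + 224p + 224p^2 + 252pr + 128 + 128p + 144r + 80p^2 + 80p^3 + 90p^2r)(3p + 5q - 3r)    [distributive law]
= (204pr + 74p^2r - 18pr^2 - 412qr - 367pqr + 63qr^2 + 112r - 36r^2 - 792pq - 376p^2q + 336q^2 + 336pq^2 + 378q^2r - 416q + 352p + 304p^2 + 128 + 80p^3)(3p + 5q - 3r)    [combine like terms]
= 612p^2r + 1020pqr - 612pr^2 + 222p^3r + 370p^2qr - 222p^2r^2 - 54p^2r^2 - 90pqr^2 + 54pr^3 - 1236pqr - 2060q^2r + 1236qr^2 - 1101p^2qr - 1835pq^2r + 1101pqr^2 + 189pqr^2 + 315q^2r^2 - 189qr^3 + 336pr + 560qr - 336r^2 - 108pr^2 - 180qr^2 + 108r^3 - 2376p^2q - 3960pq^2 + 2376pqr - 1128p^3q - 1880p^2q^2 + 1128p^2qr + 1008pq^2 + 1680q^3 - 1008q^2r + 1008p^2q^2 + 1680pq^3 - 1008pq^2r + 1134pq^2r + 1890q^3r - 1134q^2r^2 - 1248pq - 2080q^2 + 1248qr + 1056p^2 + 1760pq - 1056pr + 912p^3 + 1520p^2q - 912p^2r + 384p + 640q - 384r + 240p^4 + 400p^3q - 240p^3r    [distributive law]
= -300p^2r + 2160pqr - 720pr^2 - 18p^3r + 397p^2qr - 276p^2r^2 + 1200pqr^2 + 54pr^3 - 3068q^2r + 1056qr^2 - 1709pq^2r - 819q^2r^2 - 189qr^3 - 720pr + 1808qr - 336r^2 + 108r^3 - 856p^2q - 2952pq^2 - 728p^3q - 872p^2q^2 + 1680q^3 + 1680pq^3 + 1890q^3r + 512pq - 2080q^2 + 1056p^2 + 912p^3 + 384p + 640q - 384r + 240p^4    [combine like terms]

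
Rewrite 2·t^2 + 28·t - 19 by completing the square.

2(t + 7)^2 - 117

2·t^2 + 28·t - 19
= 2(t^2 + 14·t) - 19    [factor out 2 from the t-terms]
= 2(t^2 + 14·t + 49 - 49) - 19    [add and subtract 49 inside the bracket]
= 2(t + 7)^2 - 98 - 19    [perfect-square identity]
= 2(t + 7)^2 - 117    [combine constants]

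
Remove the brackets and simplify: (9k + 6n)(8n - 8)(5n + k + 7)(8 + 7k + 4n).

(9k + 6n)(8n - 8)(5n + k + 7)(8 + 7k + 4n)
= (72kn - 72k + 48n² - 48n)(5n + k + 7)(8 + 7k + 4n)    [distributive law]
= (360kn² + 72k²n + 504kn - 360kn - 72k² - 504k + 240n³ + 48kn² + 336n² - 240n² - 48kn - 336n)(8 + 7k + 4n)    [distributive law]
= (408kn² + 72k²n + 96kn - 72k² - 504k + 240n³ + 96n² - 336n)(8 + 7k + 4n)    [combine like terms]
= 3264kn² + 2856k²n² + 1632kn³ + 576k²n + 504k³n + 288k²n² + 768kn + 672k²n + 384kn² - 576k² - 504k³ - 288k²n - 4032k - 3528k² - 2016kn + 1920n³ + 1680kn³ + 960n⁴ + 768n² + 672kn² + 384n³ - 2688n - 2352kn - 1344n²    [distributive law]
= 4320kn² + 3144k²n² + 3312kn³ + 960k²n + 504k³n - 3600kn - 4104k² - 504k³ - 4032k + 2304n³ + 960n⁴ - 576n² - 2688n    [combine like terms]

4320kn² + 3144k²n² + 3312kn³ + 960k²n + 504k³n - 3600kn - 4104k² - 504k³ - 4032k + 2304n³ + 960n⁴ - 576n² - 2688n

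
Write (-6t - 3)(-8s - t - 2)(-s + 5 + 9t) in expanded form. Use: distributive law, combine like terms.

-48s^2t + 441st + 426st^2 + 165t^2 + 54t^3 + 129t - 24s^2 + 114s + 30

(-6t - 3)(-8s - t - 2)(-s + 5 + 9t)
= (48st + 6t^2 + 12t + 24s + 3t + 6)(-s + 5 + 9t)    [distributive law]
= (48st + 6t^2 + 15t + 24s + 6)(-s + 5 + 9t)    [combine like terms]
= -48s^2t + 240st + 432st^2 - 6st^2 + 30t^2 + 54t^3 - 15st + 75t + 135t^2 - 24s^2 + 120s + 216st - 6s + 30 + 54t    [distributive law]
= -48s^2t + 441st + 426st^2 + 165t^2 + 54t^3 + 129t - 24s^2 + 114s + 30    [combine like terms]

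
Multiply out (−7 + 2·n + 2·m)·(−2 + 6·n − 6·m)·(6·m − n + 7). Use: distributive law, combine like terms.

(−7 + 2·n + 2·m)·(−2 + 6·n − 6·m)·(6·m − n + 7)
= (14 − 42·n + 42·m − 4·n + 12·n² − 12·m·n − 4·m + 12·m·n − 12·m²)·(6·m − n + 7)    [distributive law]
= (14 − 46·n + 38·m + 12·n² − 12·m²)·(6·m − n + 7)    [combine like terms]
= 84·m − 14·n + 98 − 276·m·n + 46·n² − 322·n + 228·m² − 38·m·n + 266·m + 72·m·n² − 12·n³ + 84·n² − 72·m³ + 12·m²·n − 84·m²    [distributive law]
= 350·m − 336·n + 98 − 314·m·n + 130·n² + 144·m² + 72·m·n² − 12·n³ − 72·m³ + 12·m²·n    [combine like terms]

350·m − 336·n + 98 − 314·m·n + 130·n² + 144·m² + 72·m·n² − 12·n³ − 72·m³ + 12·m²·n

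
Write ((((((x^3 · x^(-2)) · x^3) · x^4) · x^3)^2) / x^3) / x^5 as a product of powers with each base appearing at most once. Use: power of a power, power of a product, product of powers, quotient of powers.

((((((x^3 · x^(-2)) · x^3) · x^4) · x^3)^2) / x^3) / x^5
= ((((((x^3 · x^(-2)) · x^3) · x^4)^2) · ((x^3)^2)) / x^3) / x^5    [power of a product]
= ((((((x^3 · x^(-2)) · x^3)^2) · ((x^4)^2)) · ((x^3)^2)) / x^3) / x^5    [power of a product]
= ((((((x^3 · x^(-2))^2) · ((x^3)^2)) · ((x^4)^2)) · ((x^3)^2)) / x^3) / x^5    [power of a product]
= (((((((x^3)^2) · ((x^(-2))^2)) · ((x^3)^2)) · ((x^4)^2)) · ((x^3)^2)) / x^3) / x^5    [power of a product]
= (((((x^6 · ((x^(-2))^2)) · ((x^3)^2)) · ((x^4)^2)) · ((x^3)^2)) / x^3) / x^5    [power of a power]
= (((((x^6 · x^(-4)) · ((x^3)^2)) · ((x^4)^2)) · ((x^3)^2)) / x^3) / x^5    [power of a power]
= ((((x^2 · ((x^3)^2)) · ((x^4)^2)) · ((x^3)^2)) / x^3) / x^5    [product of powers]
= ((((x^2 · x^6) · ((x^4)^2)) · ((x^3)^2)) / x^3) / x^5    [power of a power]
= (((x^8 · ((x^4)^2)) · ((x^3)^2)) / x^3) / x^5    [product of powers]
= (((x^8 · x^8) · ((x^3)^2)) / x^3) / x^5    [power of a power]
= ((x^16 · ((x^3)^2)) / x^3) / x^5    [product of powers]
= ((x^16 · x^6) / x^3) / x^5    [power of a power]
= (x^22 / x^3) / x^5    [product of powers]
= x^19 / x^5    [quotient of powers]
= x^14    [quotient of powers]

x^14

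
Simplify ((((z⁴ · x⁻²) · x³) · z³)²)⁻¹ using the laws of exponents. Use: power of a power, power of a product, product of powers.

x⁻²z⁻¹⁴

((((z⁴ · x⁻²) · x³) · z³)²)⁻¹
= (((z⁴ · x⁻²) · x³) · z³)⁻²    [power of a power]
= (((z⁴ · x⁻²) · x³)⁻²) · ((z³)⁻²)    [power of a product]
= (((z⁴ · x⁻²)⁻²) · ((x³)⁻²)) · ((z³)⁻²)    [power of a product]
= ((((z⁴)⁻²) · ((x⁻²)⁻²)) · ((x³)⁻²)) · ((z³)⁻²)    [power of a product]
= ((z⁻⁸ · ((x⁻²)⁻²)) · ((x³)⁻²)) · ((z³)⁻²)    [power of a power]
= ((z⁻⁸ · x⁴) · ((x³)⁻²)) · ((z³)⁻²)    [power of a power]
= ((z⁻⁸ · x⁴) · x⁻⁶) · ((z³)⁻²)    [power of a power]
= ((z⁻⁸ · x⁴) · x⁻⁶) · z⁻⁶    [power of a power]
= x⁻²z⁻¹⁴    [product of powers]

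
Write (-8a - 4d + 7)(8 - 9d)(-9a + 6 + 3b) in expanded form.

576a² - 888a - 192ab - 648a²d + 1287ad + 216abd - 570d - 285bd - 324ad² + 216d² + 108bd² + 336 + 168b

(-8a - 4d + 7)(8 - 9d)(-9a + 6 + 3b)
= (-64a + 72ad - 32d + 36d² + 56 - 63d)(-9a + 6 + 3b)    [distributive law]
= (-64a + 72ad - 95d + 36d² + 56)(-9a + 6 + 3b)    [combine like terms]
= 576a² - 384a - 192ab - 648a²d + 432ad + 216abd + 855ad - 570d - 285bd - 324ad² + 216d² + 108bd² - 504a + 336 + 168b    [distributive law]
= 576a² - 888a - 192ab - 648a²d + 1287ad + 216abd - 570d - 285bd - 324ad² + 216d² + 108bd² + 336 + 168b    [combine like terms]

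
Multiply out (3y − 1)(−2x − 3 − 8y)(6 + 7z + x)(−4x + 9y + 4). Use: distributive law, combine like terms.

(3y − 1)(−2x − 3 − 8y)(6 + 7z + x)(−4x + 9y + 4)
= (−6xy − 9y − 24y² + 2x + 3 + 8y)(6 + 7z + x)(−4x + 9y + 4)    [distributive law]
= (−6xy − y − 24y² + 2x + 3)(6 + 7z + x)(−4x + 9y + 4)    [combine like terms]
= (−36xy − 42xyz − 6x²y − 6y − 7yz − xy − 144y² − 168y²z − 24xy² + 12x + 14xz + 2x² + 18 + 21z + 3x)(−4x + 9y + 4)    [distributive law]
= (−37xy − 42xyz − 6x²y − 6y − 7yz − 144y² − 168y²z − 24xy² + 15x + 14xz + 2x² + 18 + 21z)(−4x + 9y + 4)    [combine like terms]
= 148x²y − 333xy² − 148xy + 168x²yz − 378xy²z − 168xyz + 24x³y − 54x²y² − 24x²y + 24xy − 54y² − 24y + 28xyz − 63y²z − 28yz + 576xy² − 1296y³ − 576y² + 672xy²z − 1512y³z − 672y²z + 96x²y² − 216xy³ − 96xy² − 60x² + 135xy + 60x − 56x²z + 126xyz + 56xz − 8x³ + 18x²y + 8x² − 72x + 162y + 72 − 84xz + 189yz + 84z    [distributive law]
= 142x²y + 147xy² + 11xy + 168x²yz + 294xy²z − 14xyz + 24x³y + 42x²y² − 630y² + 138y − 735y²z + 161yz − 1296y³ − 1512y³z − 216xy³ − 52x² − 12x − 56x²z − 28xz − 8x³ + 72 + 84z    [combine like terms]

142x²y + 147xy² + 11xy + 168x²yz + 294xy²z − 14xyz + 24x³y + 42x²y² − 630y² + 138y − 735y²z + 161yz − 1296y³ − 1512y³z − 216xy³ − 52x² − 12x − 56x²z − 28xz − 8x³ + 72 + 84z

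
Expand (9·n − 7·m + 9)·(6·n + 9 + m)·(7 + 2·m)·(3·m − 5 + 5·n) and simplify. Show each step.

(9·n − 7·m + 9)·(6·n + 9 + m)·(7 + 2·m)·(3·m − 5 + 5·n)
= (54·n^2 + 81·n + 9·m·n − 42·m·n − 63·m − 7·m^2 + 54·n + 81 + 9·m)·(7 + 2·m)·(3·m − 5 + 5·n)    [distributive law]
= (54·n^2 + 135·n − 33·m·n − 54·m − 7·m^2 + 81)·(7 + 2·m)·(3·m − 5 + 5·n)    [combine like terms]
= (378·n^2 + 108·m·n^2 + 945·n + 270·m·n − 231·m·n − 66·m^2·n − 378·m − 108·m^2 − 49·m^2 − 14·m^3 + 567 + 162·m)·(3·m − 5 + 5·n)    [distributive law]
= (378·n^2 + 108·m·n^2 + 945·n + 39·m·n − 66·m^2·n − 216·m − 157·m^2 − 14·m^3 + 567)·(3·m − 5 + 5·n)    [combine like terms]
= 1134·m·n^2 − 1890·n^2 + 1890·n^3 + 324·m^2·n^2 − 540·m·n^2 + 540·m·n^3 + 2835·m·n − 4725·n + 4725·n^2 + 117·m^2·n − 195·m·n + 195·m·n^2 − 198·m^3·n + 330·m^2·n − 330·m^2·n^2 − 648·m^2 + 1080·m − 1080·m·n − 471·m^3 + 785·m^2 − 785·m^2·n − 42·m^4 + 70·m^3 − 70·m^3·n + 1701·m − 2835 + 2835·n    [distributive law]
= 789·m·n^2 + 2835·n^2 + 1890·n^3 − 6·m^2·n^2 + 540·m·n^3 + 1560·m·n − 1890·n − 338·m^2·n − 268·m^3·n + 137·m^2 + 2781·m − 401·m^3 − 42·m^4 − 2835    [combine like terms]

789·m·n^2 + 2835·n^2 + 1890·n^3 − 6·m^2·n^2 + 540·m·n^3 + 1560·m·n − 1890·n − 338·m^2·n − 268·m^3·n + 137·m^2 + 2781·m − 401·m^3 − 42·m^4 − 2835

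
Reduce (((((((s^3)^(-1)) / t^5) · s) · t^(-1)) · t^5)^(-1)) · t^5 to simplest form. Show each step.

s^2·t^6

(((((((s^3)^(-1)) / t^5) · s) · t^(-1)) · t^5)^(-1)) · t^5
= (((((((s^3)^(-1)) / t^5) · s) · t^(-1))^(-1)) · ((t^5)^(-1))) · t^5    [power of a product]
= (((((((s^3)^(-1)) / t^5) · s)^(-1)) · ((t^(-1))^(-1))) · ((t^5)^(-1))) · t^5    [power of a product]
= (((((((s^3)^(-1)) / t^5)^(-1)) · (s^(-1))) · ((t^(-1))^(-1))) · ((t^5)^(-1))) · t^5    [power of a product]
= (((((((s^3)^(-1))^(-1)) / ((t^5)^(-1))) · (s^(-1))) · ((t^(-1))^(-1))) · ((t^5)^(-1))) · t^5    [power of a quotient]
= ((((((s^3)^1) / ((t^5)^(-1))) · (s^(-1))) · ((t^(-1))^(-1))) · ((t^5)^(-1))) · t^5    [power of a power]
= ((((s^3 / ((t^5)^(-1))) · (s^(-1))) · ((t^(-1))^(-1))) · ((t^5)^(-1))) · t^5    [power of a power]
= ((((s^3 / t^(-5)) · (s^(-1))) · ((t^(-1))^(-1))) · ((t^5)^(-1))) · t^5    [power of a power]
= ((((s^3 / t^(-5)) · s^(-1)) · t) · ((t^5)^(-1))) · t^5    [power of a power]
= ((((s^3 / t^(-5)) · s^(-1)) · t) · t^(-5)) · t^5    [power of a power]
= s^2·t^6    [quotient of powers; product of powers]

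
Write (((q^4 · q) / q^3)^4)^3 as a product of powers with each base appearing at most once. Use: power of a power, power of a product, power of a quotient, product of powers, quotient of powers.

q^24

(((q^4 · q) / q^3)^4)^3
= ((q^4 · q) / q^3)^12    [power of a power]
= ((q^4 · q)^12) / ((q^3)^12)    [power of a quotient]
= (((q^4)^12) · (q^12)) / ((q^3)^12)    [power of a product]
= (q^48 · (q^12)) / ((q^3)^12)    [power of a power]
= q^60 / ((q^3)^12)    [product of powers]
= q^60 / q^36    [power of a power]
= q^24    [quotient of powers]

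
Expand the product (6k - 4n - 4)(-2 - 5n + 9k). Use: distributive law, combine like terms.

-48k - 66kn + 54k^2 + 28n + 20n^2 + 8

(6k - 4n - 4)(-2 - 5n + 9k)
= -12k - 30kn + 54k^2 + 8n + 20n^2 - 36kn + 8 + 20n - 36k    [distributive law]
= -48k - 66kn + 54k^2 + 28n + 20n^2 + 8    [combine like terms]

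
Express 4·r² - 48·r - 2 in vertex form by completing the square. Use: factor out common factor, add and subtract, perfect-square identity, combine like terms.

4(r - 6)² - 146

4·r² - 48·r - 2
= 4(r² - 12·r) - 2    [factor out 4 from the r-terms]
= 4(r² - 12·r + 36 - 36) - 2    [add and subtract 36 inside the bracket]
= 4(r - 6)² - 144 - 2    [perfect-square identity]
= 4(r - 6)² - 146    [combine constants]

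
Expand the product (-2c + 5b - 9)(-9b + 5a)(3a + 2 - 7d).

54abc + 36bc - 126bcd - 30a^2c - 20ac + 70acd - 135ab^2 - 90b^2 + 315b^2d + 75a^2b + 293ab - 175abd + 162b - 567bd - 135a^2 - 90a + 315ad

(-2c + 5b - 9)(-9b + 5a)(3a + 2 - 7d)
= (18bc - 10ac - 45b^2 + 25ab + 81b - 45a)(3a + 2 - 7d)    [distributive law]
= 54abc + 36bc - 126bcd - 30a^2c - 20ac + 70acd - 135ab^2 - 90b^2 + 315b^2d + 75a^2b + 50ab - 175abd + 243ab + 162b - 567bd - 135a^2 - 90a + 315ad    [distributive law]
= 54abc + 36bc - 126bcd - 30a^2c - 20ac + 70acd - 135ab^2 - 90b^2 + 315b^2d + 75a^2b + 293ab - 175abd + 162b - 567bd - 135a^2 - 90a + 315ad    [combine like terms]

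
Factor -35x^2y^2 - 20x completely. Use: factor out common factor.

5x(-7xy^2 - 4)

-35x^2y^2 - 20x
= 5(-7x^2y^2 - 4x)    [factor out 5]
= 5x(-7xy^2 - 4)    [factor out x]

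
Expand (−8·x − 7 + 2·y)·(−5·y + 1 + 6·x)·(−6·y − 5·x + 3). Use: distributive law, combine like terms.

−262·x·y^2 + 28·x^2·y + 271·x·y + 106·x^2 − 115·x + 240·x^3 − 252·y^2 + 153·y − 21 + 60·y^3

(−8·x − 7 + 2·y)·(−5·y + 1 + 6·x)·(−6·y − 5·x + 3)
= (40·x·y − 8·x − 48·x^2 + 35·y − 7 − 42·x − 10·y^2 + 2·y + 12·x·y)·(−6·y − 5·x + 3)    [distributive law]
= (52·x·y − 50·x − 48·x^2 + 37·y − 7 − 10·y^2)·(−6·y − 5·x + 3)    [combine like terms]
= −312·x·y^2 − 260·x^2·y + 156·x·y + 300·x·y + 250·x^2 − 150·x + 288·x^2·y + 240·x^3 − 144·x^2 − 222·y^2 − 185·x·y + 111·y + 42·y + 35·x − 21 + 60·y^3 + 50·x·y^2 − 30·y^2    [distributive law]
= −262·x·y^2 + 28·x^2·y + 271·x·y + 106·x^2 − 115·x + 240·x^3 − 252·y^2 + 153·y − 21 + 60·y^3    [combine like terms]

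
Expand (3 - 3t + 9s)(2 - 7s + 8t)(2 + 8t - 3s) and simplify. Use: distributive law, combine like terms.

(3 - 3t + 9s)(2 - 7s + 8t)(2 + 8t - 3s)
= (6 - 21s + 24t - 6t + 21st - 24t^2 + 18s - 63s^2 + 72st)(2 + 8t - 3s)    [distributive law]
= (6 - 3s + 18t + 93st - 24t^2 - 63s^2)(2 + 8t - 3s)    [combine like terms]
= 12 + 48t - 18s - 6s - 24st + 9s^2 + 36t + 144t^2 - 54st + 186st + 744st^2 - 279s^2t - 48t^2 - 192t^3 + 72st^2 - 126s^2 - 504s^2t + 189s^3    [distributive law]
= 12 + 84t - 24s + 108st - 117s^2 + 96t^2 + 816st^2 - 783s^2t - 192t^3 + 189s^3    [combine like terms]

12 + 84t - 24s + 108st - 117s^2 + 96t^2 + 816st^2 - 783s^2t - 192t^3 + 189s^3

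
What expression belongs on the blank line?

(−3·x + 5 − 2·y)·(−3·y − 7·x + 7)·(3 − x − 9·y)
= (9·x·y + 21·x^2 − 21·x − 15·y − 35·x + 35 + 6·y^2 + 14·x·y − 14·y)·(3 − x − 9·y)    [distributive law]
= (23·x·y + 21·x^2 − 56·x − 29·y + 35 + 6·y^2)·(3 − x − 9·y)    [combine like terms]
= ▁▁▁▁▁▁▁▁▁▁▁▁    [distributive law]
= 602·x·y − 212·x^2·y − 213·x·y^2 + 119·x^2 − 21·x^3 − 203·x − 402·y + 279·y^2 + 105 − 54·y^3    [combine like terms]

Applying distributive law to the line above:

69·x·y − 23·x^2·y − 207·x·y^2 + 63·x^2 − 21·x^3 − 189·x^2·y − 168·x + 56·x^2 + 504·x·y − 87·y + 29·x·y + 261·y^2 + 105 − 35·x − 315·y + 18·y^2 − 6·x·y^2 − 54·y^3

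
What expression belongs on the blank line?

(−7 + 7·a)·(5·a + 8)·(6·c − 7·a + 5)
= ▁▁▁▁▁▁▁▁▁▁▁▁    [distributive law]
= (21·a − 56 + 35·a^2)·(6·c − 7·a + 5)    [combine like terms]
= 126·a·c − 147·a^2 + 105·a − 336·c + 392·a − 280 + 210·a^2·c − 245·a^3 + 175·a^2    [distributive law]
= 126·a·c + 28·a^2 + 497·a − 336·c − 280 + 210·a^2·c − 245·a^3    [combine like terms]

After distributive law, the bracketed line is:

(−35·a − 56 + 35·a^2 + 56·a)·(6·c − 7·a + 5)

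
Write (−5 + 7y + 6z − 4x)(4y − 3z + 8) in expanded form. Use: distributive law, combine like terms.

(−5 + 7y + 6z − 4x)(4y − 3z + 8)
= −20y + 15z − 40 + 28y^2 − 21yz + 56y + 24yz − 18z^2 + 48z − 16xy + 12xz − 32x    [distributive law]
= 36y + 63z − 40 + 28y^2 + 3yz − 18z^2 − 16xy + 12xz − 32x    [combine like terms]

36y + 63z − 40 + 28y^2 + 3yz − 18z^2 − 16xy + 12xz − 32x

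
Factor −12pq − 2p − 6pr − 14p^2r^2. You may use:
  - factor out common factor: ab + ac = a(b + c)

−12pq − 2p − 6pr − 14p^2r^2
= 2(−6pq − p − 3pr − 7p^2r^2)    [factor out 2]
= 2p(−6q − 1 − 3r − 7pr^2)    [factor out p]

2p(−6q − 1 − 3r − 7pr^2)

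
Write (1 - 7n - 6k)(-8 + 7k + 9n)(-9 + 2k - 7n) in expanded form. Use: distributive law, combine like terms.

(1 - 7n - 6k)(-8 + 7k + 9n)(-9 + 2k - 7n)
= (-8 + 7k + 9n + 56n - 49kn - 63n^2 + 48k - 42k^2 - 54kn)(-9 + 2k - 7n)    [distributive law]
= (-8 + 55k + 65n - 103kn - 63n^2 - 42k^2)(-9 + 2k - 7n)    [combine like terms]
= 72 - 16k + 56n - 495k + 110k^2 - 385kn - 585n + 130kn - 455n^2 + 927kn - 206k^2n + 721kn^2 + 567n^2 - 126kn^2 + 441n^3 + 378k^2 - 84k^3 + 294k^2n    [distributive law]
= 72 - 511k - 529n + 488k^2 + 672kn + 112n^2 + 88k^2n + 595kn^2 + 441n^3 - 84k^3    [combine like terms]

72 - 511k - 529n + 488k^2 + 672kn + 112n^2 + 88k^2n + 595kn^2 + 441n^3 - 84k^3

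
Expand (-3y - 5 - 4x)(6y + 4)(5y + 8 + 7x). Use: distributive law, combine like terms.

(-3y - 5 - 4x)(6y + 4)(5y + 8 + 7x)
= (-18y^2 - 12y - 30y - 20 - 24xy - 16x)(5y + 8 + 7x)    [distributive law]
= (-18y^2 - 42y - 20 - 24xy - 16x)(5y + 8 + 7x)    [combine like terms]
= -90y^3 - 144y^2 - 126xy^2 - 210y^2 - 336y - 294xy - 100y - 160 - 140x - 120xy^2 - 192xy - 168x^2y - 80xy - 128x - 112x^2    [distributive law]
= -90y^3 - 354y^2 - 246xy^2 - 436y - 566xy - 160 - 268x - 168x^2y - 112x^2    [combine like terms]

-90y^3 - 354y^2 - 246xy^2 - 436y - 566xy - 160 - 268x - 168x^2y - 112x^2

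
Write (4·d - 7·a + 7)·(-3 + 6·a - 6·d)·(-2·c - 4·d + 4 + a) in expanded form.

(4·d - 7·a + 7)·(-3 + 6·a - 6·d)·(-2·c - 4·d + 4 + a)
= (-12·d + 24·a·d - 24·d^2 + 21·a - 42·a^2 + 42·a·d - 21 + 42·a - 42·d)·(-2·c - 4·d + 4 + a)    [distributive law]
= (-54·d + 66·a·d - 24·d^2 + 63·a - 42·a^2 - 21)·(-2·c - 4·d + 4 + a)    [combine like terms]
= 108·c·d + 216·d^2 - 216·d - 54·a·d - 132·a·c·d - 264·a·d^2 + 264·a·d + 66·a^2·d + 48·c·d^2 + 96·d^3 - 96·d^2 - 24·a·d^2 - 126·a·c - 252·a·d + 252·a + 63·a^2 + 84·a^2·c + 168·a^2·d - 168·a^2 - 42·a^3 + 42·c + 84·d - 84 - 21·a    [distributive law]
= 108·c·d + 120·d^2 - 132·d - 42·a·d - 132·a·c·d - 288·a·d^2 + 234·a^2·d + 48·c·d^2 + 96·d^3 - 126·a·c + 231·a - 105·a^2 + 84·a^2·c - 42·a^3 + 42·c - 84    [combine like terms]

108·c·d + 120·d^2 - 132·d - 42·a·d - 132·a·c·d - 288·a·d^2 + 234·a^2·d + 48·c·d^2 + 96·d^3 - 126·a·c + 231·a - 105·a^2 + 84·a^2·c - 42·a^3 + 42·c - 84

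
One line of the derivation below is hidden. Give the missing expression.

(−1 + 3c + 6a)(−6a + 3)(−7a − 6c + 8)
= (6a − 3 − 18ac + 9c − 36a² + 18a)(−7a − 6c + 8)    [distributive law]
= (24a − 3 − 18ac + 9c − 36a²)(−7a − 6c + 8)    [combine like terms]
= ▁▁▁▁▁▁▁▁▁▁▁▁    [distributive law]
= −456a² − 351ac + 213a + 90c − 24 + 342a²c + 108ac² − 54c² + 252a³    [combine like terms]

Applying distributive law to the line above:

−168a² − 144ac + 192a + 21a + 18c − 24 + 126a²c + 108ac² − 144ac − 63ac − 54c² + 72c + 252a³ + 216a²c − 288a²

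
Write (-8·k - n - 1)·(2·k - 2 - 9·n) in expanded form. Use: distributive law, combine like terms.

(-8·k - n - 1)·(2·k - 2 - 9·n)
= -16·k² + 16·k + 72·k·n - 2·k·n + 2·n + 9·n² - 2·k + 2 + 9·n    [distributive law]
= -16·k² + 14·k + 70·k·n + 11·n + 9·n² + 2    [combine like terms]

-16·k² + 14·k + 70·k·n + 11·n + 9·n² + 2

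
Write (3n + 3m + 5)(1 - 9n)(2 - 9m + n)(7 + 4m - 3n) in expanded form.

-583n + 2090mn - 435n^2 + 3090m^2n + 147mn^2 + 99n^3 + 135m^2n^2 - 756mn^3 + 81n^4 - 233m - 345m^2 - 108m^3 + 972m^3n + 70

(3n + 3m + 5)(1 - 9n)(2 - 9m + n)(7 + 4m - 3n)
= (3n - 27n^2 + 3m - 27mn + 5 - 45n)(2 - 9m + n)(7 + 4m - 3n)    [distributive law]
= (-42n - 27n^2 + 3m - 27mn + 5)(2 - 9m + n)(7 + 4m - 3n)    [combine like terms]
= (-84n + 378mn - 42n^2 - 54n^2 + 243mn^2 - 27n^3 + 6m - 27m^2 + 3mn - 54mn + 243m^2n - 27mn^2 + 10 - 45m + 5n)(7 + 4m - 3n)    [distributive law]
= (-79n + 327mn - 96n^2 + 216mn^2 - 27n^3 - 39m - 27m^2 + 243m^2n + 10)(7 + 4m - 3n)    [combine like terms]
= -553n - 316mn + 237n^2 + 2289mn + 1308m^2n - 981mn^2 - 672n^2 - 384mn^2 + 288n^3 + 1512mn^2 + 864m^2n^2 - 648mn^3 - 189n^3 - 108mn^3 + 81n^4 - 273m - 156m^2 + 117mn - 189m^2 - 108m^3 + 81m^2n + 1701m^2n + 972m^3n - 729m^2n^2 + 70 + 40m - 30n    [distributive law]
= -583n + 2090mn - 435n^2 + 3090m^2n + 147mn^2 + 99n^3 + 135m^2n^2 - 756mn^3 + 81n^4 - 233m - 345m^2 - 108m^3 + 972m^3n + 70    [combine like terms]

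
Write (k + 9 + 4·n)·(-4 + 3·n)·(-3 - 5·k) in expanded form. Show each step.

(k + 9 + 4·n)·(-4 + 3·n)·(-3 - 5·k)
= (-4·k + 3·k·n - 36 + 27·n - 16·n + 12·n²)·(-3 - 5·k)    [distributive law]
= (-4·k + 3·k·n - 36 + 11·n + 12·n²)·(-3 - 5·k)    [combine like terms]
= 12·k + 20·k² - 9·k·n - 15·k²·n + 108 + 180·k - 33·n - 55·k·n - 36·n² - 60·k·n²    [distributive law]
= 192·k + 20·k² - 64·k·n - 15·k²·n + 108 - 33·n - 36·n² - 60·k·n²    [combine like terms]

192·k + 20·k² - 64·k·n - 15·k²·n + 108 - 33·n - 36·n² - 60·k·n²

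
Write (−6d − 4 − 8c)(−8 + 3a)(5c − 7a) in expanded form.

(−6d − 4 − 8c)(−8 + 3a)(5c − 7a)
= (48d − 18ad + 32 − 12a + 64c − 24ac)(5c − 7a)    [distributive law]
= 240cd − 336ad − 90acd + 126a^2d + 160c − 224a − 60ac + 84a^2 + 320c^2 − 448ac − 120ac^2 + 168a^2c    [distributive law]
= 240cd − 336ad − 90acd + 126a^2d + 160c − 224a − 508ac + 84a^2 + 320c^2 − 120ac^2 + 168a^2c    [combine like terms]

240cd − 336ad − 90acd + 126a^2d + 160c − 224a − 508ac + 84a^2 + 320c^2 − 120ac^2 + 168a^2c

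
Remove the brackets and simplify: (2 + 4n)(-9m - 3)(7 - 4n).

-126m - 180mn - 42 - 60n + 144mn^2 + 48n^2

(2 + 4n)(-9m - 3)(7 - 4n)
= (-18m - 6 - 36mn - 12n)(7 - 4n)    [distributive law]
= -126m + 72mn - 42 + 24n - 252mn + 144mn^2 - 84n + 48n^2    [distributive law]
= -126m - 180mn - 42 - 60n + 144mn^2 + 48n^2    [combine like terms]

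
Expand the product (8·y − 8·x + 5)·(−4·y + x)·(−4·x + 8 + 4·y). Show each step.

288·x·y² − 336·y² − 128·y³ − 192·x²·y + 420·x·y + 32·x³ − 84·x² − 160·y + 40·x

(8·y − 8·x + 5)·(−4·y + x)·(−4·x + 8 + 4·y)
= (−32·y² + 8·x·y + 32·x·y − 8·x² − 20·y + 5·x)·(−4·x + 8 + 4·y)    [distributive law]
= (−32·y² + 40·x·y − 8·x² − 20·y + 5·x)·(−4·x + 8 + 4·y)    [combine like terms]
= 128·x·y² − 256·y² − 128·y³ − 160·x²·y + 320·x·y + 160·x·y² + 32·x³ − 64·x² − 32·x²·y + 80·x·y − 160·y − 80·y² − 20·x² + 40·x + 20·x·y    [distributive law]
= 288·x·y² − 336·y² − 128·y³ − 192·x²·y + 420·x·y + 32·x³ − 84·x² − 160·y + 40·x    [combine like terms]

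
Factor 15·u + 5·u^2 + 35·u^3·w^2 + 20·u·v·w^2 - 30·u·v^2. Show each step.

15·u + 5·u^2 + 35·u^3·w^2 + 20·u·v·w^2 - 30·u·v^2
= 5(3·u + u^2 + 7·u^3·w^2 + 4·u·v·w^2 - 6·u·v^2)    [factor out 5]
= 5·u(3 + u + 7·u^2·w^2 + 4·v·w^2 - 6·v^2)    [factor out u]

5·u(3 + u + 7·u^2·w^2 + 4·v·w^2 - 6·v^2)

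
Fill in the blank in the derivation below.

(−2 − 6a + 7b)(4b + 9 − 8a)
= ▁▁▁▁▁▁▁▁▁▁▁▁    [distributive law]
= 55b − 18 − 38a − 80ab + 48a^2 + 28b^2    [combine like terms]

Applying distributive law to the line above:

−8b − 18 + 16a − 24ab − 54a + 48a^2 + 28b^2 + 63b − 56ab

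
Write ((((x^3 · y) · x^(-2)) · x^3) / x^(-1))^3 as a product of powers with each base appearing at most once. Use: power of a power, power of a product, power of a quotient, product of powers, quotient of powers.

x^15·y^3

((((x^3 · y) · x^(-2)) · x^3) / x^(-1))^3
= ((((x^3 · y) · x^(-2)) · x^3)^3) / ((x^(-1))^3)    [power of a quotient]
= ((((x^3 · y) · x^(-2))^3) · ((x^3)^3)) / ((x^(-1))^3)    [power of a product]
= ((((x^3 · y)^3) · ((x^(-2))^3)) · ((x^3)^3)) / ((x^(-1))^3)    [power of a product]
= (((((x^3)^3) · (y^3)) · ((x^(-2))^3)) · ((x^3)^3)) / ((x^(-1))^3)    [power of a product]
= (((x^9 · (y^3)) · ((x^(-2))^3)) · ((x^3)^3)) / ((x^(-1))^3)    [power of a power]
= (((x^9 · y^3) · x^(-6)) · ((x^3)^3)) / ((x^(-1))^3)    [power of a power]
= (((x^9 · y^3) · x^(-6)) · x^9) / ((x^(-1))^3)    [power of a power]
= (((x^9 · y^3) · x^(-6)) · x^9) / x^(-3)    [power of a power]
= x^15·y^3    [quotient of powers; product of powers]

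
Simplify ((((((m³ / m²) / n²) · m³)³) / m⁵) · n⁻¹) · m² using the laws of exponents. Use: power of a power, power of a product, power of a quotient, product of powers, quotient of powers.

m⁹n⁻⁷

((((((m³ / m²) / n²) · m³)³) / m⁵) · n⁻¹) · m²
= ((((((m³ / m²) / n²)³) · ((m³)³)) / m⁵) · n⁻¹) · m²    [power of a product]
= ((((((m³ / m²)³) / ((n²)³)) · ((m³)³)) / m⁵) · n⁻¹) · m²    [power of a quotient]
= (((((((m³)³) / ((m²)³)) / ((n²)³)) · ((m³)³)) / m⁵) · n⁻¹) · m²    [power of a quotient]
= (((((m⁹ / ((m²)³)) / ((n²)³)) · ((m³)³)) / m⁵) · n⁻¹) · m²    [power of a power]
= (((((m⁹ / m⁶) / ((n²)³)) · ((m³)³)) / m⁵) · n⁻¹) · m²    [power of a power]
= ((((m³ / ((n²)³)) · ((m³)³)) / m⁵) · n⁻¹) · m²    [quotient of powers]
= ((((m³ / n⁶) · ((m³)³)) / m⁵) · n⁻¹) · m²    [power of a power]
= ((((m³ / n⁶) · m⁹) / m⁵) · n⁻¹) · m²    [power of a power]
= m⁹n⁻⁷    [quotient of powers; product of powers]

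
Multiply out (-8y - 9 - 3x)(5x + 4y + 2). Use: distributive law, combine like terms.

-52xy - 32y^2 - 52y - 51x - 18 - 15x^2

(-8y - 9 - 3x)(5x + 4y + 2)
= -40xy - 32y^2 - 16y - 45x - 36y - 18 - 15x^2 - 12xy - 6x    [distributive law]
= -52xy - 32y^2 - 52y - 51x - 18 - 15x^2    [combine like terms]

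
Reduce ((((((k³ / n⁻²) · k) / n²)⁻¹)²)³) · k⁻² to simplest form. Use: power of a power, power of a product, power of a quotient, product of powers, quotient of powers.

k⁻²⁶

((((((k³ / n⁻²) · k) / n²)⁻¹)²)³) · k⁻²
= (((((k³ / n⁻²) · k) / n²)⁻¹)⁶) · k⁻²    [power of a power]
= ((((k³ / n⁻²) · k) / n²)⁻⁶) · k⁻²    [power of a power]
= ((((k³ / n⁻²) · k)⁻⁶) / ((n²)⁻⁶)) · k⁻²    [power of a quotient]
= ((((k³ / n⁻²)⁻⁶) · (k⁻⁶)) / ((n²)⁻⁶)) · k⁻²    [power of a product]
= (((((k³)⁻⁶) / ((n⁻²)⁻⁶)) · (k⁻⁶)) / ((n²)⁻⁶)) · k⁻²    [power of a quotient]
= (((k⁻¹⁸ / ((n⁻²)⁻⁶)) · (k⁻⁶)) / ((n²)⁻⁶)) · k⁻²    [power of a power]
= (((k⁻¹⁸ / n¹²) · (k⁻⁶)) / ((n²)⁻⁶)) · k⁻²    [power of a power]
= (((k⁻¹⁸ / n¹²) · k⁻⁶) / n⁻¹²) · k⁻²    [power of a power]
= k⁻²⁶    [quotient of powers; product of powers]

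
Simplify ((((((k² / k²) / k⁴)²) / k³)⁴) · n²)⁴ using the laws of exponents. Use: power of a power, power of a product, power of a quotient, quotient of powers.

((((((k² / k²) / k⁴)²) / k³)⁴) · n²)⁴
= ((((((k² / k²) / k⁴)²) / k³)⁴)⁴) · ((n²)⁴)    [power of a product]
= (((((k² / k²) / k⁴)²) / k³)¹⁶) · ((n²)⁴)    [power of a power]
= (((((k² / k²) / k⁴)²)¹⁶) / ((k³)¹⁶)) · ((n²)⁴)    [power of a quotient]
= ((((k² / k²) / k⁴)³²) / ((k³)¹⁶)) · ((n²)⁴)    [power of a power]
= ((((k² / k²)³²) / ((k⁴)³²)) / ((k³)¹⁶)) · ((n²)⁴)    [power of a quotient]
= (((((k²)³²) / ((k²)³²)) / ((k⁴)³²)) / ((k³)¹⁶)) · ((n²)⁴)    [power of a quotient]
= (((k⁶⁴ / ((k²)³²)) / ((k⁴)³²)) / ((k³)¹⁶)) · ((n²)⁴)    [power of a power]
= (((k⁶⁴ / k⁶⁴) / ((k⁴)³²)) / ((k³)¹⁶)) · ((n²)⁴)    [power of a power]
= ((k⁰ / ((k⁴)³²)) / ((k³)¹⁶)) · ((n²)⁴)    [quotient of powers]
= ((k⁰ / k¹²⁸) / ((k³)¹⁶)) · ((n²)⁴)    [power of a power]
= (k⁻¹²⁸ / ((k³)¹⁶)) · ((n²)⁴)    [quotient of powers]
= (k⁻¹²⁸ / k⁴⁸) · ((n²)⁴)    [power of a power]
= k⁻¹⁷⁶ · ((n²)⁴)    [quotient of powers]
= k⁻¹⁷⁶ · n⁸    [power of a power]
= k⁻¹⁷⁶·n⁸    [rearrange]

k⁻¹⁷⁶·n⁸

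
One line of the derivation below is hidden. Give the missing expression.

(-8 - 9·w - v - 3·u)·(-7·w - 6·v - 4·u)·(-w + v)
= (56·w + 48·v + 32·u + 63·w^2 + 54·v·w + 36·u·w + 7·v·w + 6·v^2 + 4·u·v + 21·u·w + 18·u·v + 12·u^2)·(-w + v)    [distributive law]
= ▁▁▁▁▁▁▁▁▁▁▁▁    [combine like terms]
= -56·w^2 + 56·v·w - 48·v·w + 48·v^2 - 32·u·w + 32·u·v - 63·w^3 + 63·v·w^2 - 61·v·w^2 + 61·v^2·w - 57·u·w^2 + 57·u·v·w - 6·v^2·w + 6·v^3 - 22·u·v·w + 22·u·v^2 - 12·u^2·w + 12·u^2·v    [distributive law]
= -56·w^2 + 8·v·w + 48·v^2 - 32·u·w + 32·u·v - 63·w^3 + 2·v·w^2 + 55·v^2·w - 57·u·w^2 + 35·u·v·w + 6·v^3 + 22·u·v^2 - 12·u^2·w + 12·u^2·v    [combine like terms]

Applying combine like terms to the line above:

(56·w + 48·v + 32·u + 63·w^2 + 61·v·w + 57·u·w + 6·v^2 + 22·u·v + 12·u^2)·(-w + v)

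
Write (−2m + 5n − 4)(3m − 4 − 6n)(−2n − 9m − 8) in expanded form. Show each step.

(−2m + 5n − 4)(3m − 4 − 6n)(−2n − 9m − 8)
= (−6m² + 8m + 12mn + 15mn − 20n − 30n² − 12m + 16 + 24n)(−2n − 9m − 8)    [distributive law]
= (−6m² − 4m + 27mn + 4n − 30n² + 16)(−2n − 9m − 8)    [combine like terms]
= 12m²n + 54m³ + 48m² + 8mn + 36m² + 32m − 54mn² − 243m²n − 216mn − 8n² − 36mn − 32n + 60n³ + 270mn² + 240n² − 32n − 144m − 128    [distributive law]
= −231m²n + 54m³ + 84m² − 244mn − 112m + 216mn² + 232n² − 64n + 60n³ − 128    [combine like terms]

−231m²n + 54m³ + 84m² − 244mn − 112m + 216mn² + 232n² − 64n + 60n³ − 128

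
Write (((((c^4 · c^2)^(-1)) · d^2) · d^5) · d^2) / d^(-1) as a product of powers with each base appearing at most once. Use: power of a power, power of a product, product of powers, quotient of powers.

c^(-6)d^10

(((((c^4 · c^2)^(-1)) · d^2) · d^5) · d^2) / d^(-1)
= ((((((c^4)^(-1)) · ((c^2)^(-1))) · d^2) · d^5) · d^2) / d^(-1)    [power of a product]
= ((((c^(-4) · ((c^2)^(-1))) · d^2) · d^5) · d^2) / d^(-1)    [power of a power]
= ((((c^(-4) · c^(-2)) · d^2) · d^5) · d^2) / d^(-1)    [power of a power]
= (((c^(-6) · d^2) · d^5) · d^2) / d^(-1)    [product of powers]
= c^(-6)d^10    [quotient of powers; product of powers]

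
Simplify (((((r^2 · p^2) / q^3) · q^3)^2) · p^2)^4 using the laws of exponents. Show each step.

(((((r^2 · p^2) / q^3) · q^3)^2) · p^2)^4
= (((((r^2 · p^2) / q^3) · q^3)^2)^4) · ((p^2)^4)    [power of a product]
= ((((r^2 · p^2) / q^3) · q^3)^8) · ((p^2)^4)    [power of a power]
= ((((r^2 · p^2) / q^3)^8) · ((q^3)^8)) · ((p^2)^4)    [power of a product]
= ((((r^2 · p^2)^8) / ((q^3)^8)) · ((q^3)^8)) · ((p^2)^4)    [power of a quotient]
= (((((r^2)^8) · ((p^2)^8)) / ((q^3)^8)) · ((q^3)^8)) · ((p^2)^4)    [power of a product]
= (((r^16 · ((p^2)^8)) / ((q^3)^8)) · ((q^3)^8)) · ((p^2)^4)    [power of a power]
= (((r^16 · p^16) / ((q^3)^8)) · ((q^3)^8)) · ((p^2)^4)    [power of a power]
= (((r^16 · p^16) / q^24) · ((q^3)^8)) · ((p^2)^4)    [power of a power]
= (((r^16 · p^16) / q^24) · q^24) · ((p^2)^4)    [power of a power]
= (((r^16 · p^16) / q^24) · q^24) · p^8    [power of a power]
= p^24r^16    [quotient of powers; product of powers]

p^24r^16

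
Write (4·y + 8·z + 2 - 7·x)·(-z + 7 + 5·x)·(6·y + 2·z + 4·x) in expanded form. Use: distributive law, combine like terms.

(4·y + 8·z + 2 - 7·x)·(-z + 7 + 5·x)·(6·y + 2·z + 4·x)
= (-4·y·z + 28·y + 20·x·y - 8·z² + 56·z + 40·x·z - 2·z + 14 + 10·x + 7·x·z - 49·x - 35·x²)·(6·y + 2·z + 4·x)    [distributive law]
= (-4·y·z + 28·y + 20·x·y - 8·z² + 54·z + 47·x·z + 14 - 39·x - 35·x²)·(6·y + 2·z + 4·x)    [combine like terms]
= -24·y²·z - 8·y·z² - 16·x·y·z + 168·y² + 56·y·z + 112·x·y + 120·x·y² + 40·x·y·z + 80·x²·y - 48·y·z² - 16·z³ - 32·x·z² + 324·y·z + 108·z² + 216·x·z + 282·x·y·z + 94·x·z² + 188·x²·z + 84·y + 28·z + 56·x - 234·x·y - 78·x·z - 156·x² - 210·x²·y - 70·x²·z - 140·x³    [distributive law]
= -24·y²·z - 56·y·z² + 306·x·y·z + 168·y² + 380·y·z - 122·x·y + 120·x·y² - 130·x²·y - 16·z³ + 62·x·z² + 108·z² + 138·x·z + 118·x²·z + 84·y + 28·z + 56·x - 156·x² - 140·x³    [combine like terms]

-24·y²·z - 56·y·z² + 306·x·y·z + 168·y² + 380·y·z - 122·x·y + 120·x·y² - 130·x²·y - 16·z³ + 62·x·z² + 108·z² + 138·x·z + 118·x²·z + 84·y + 28·z + 56·x - 156·x² - 140·x³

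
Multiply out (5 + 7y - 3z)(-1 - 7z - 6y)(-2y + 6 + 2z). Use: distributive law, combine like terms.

(5 + 7y - 3z)(-1 - 7z - 6y)(-2y + 6 + 2z)
= (-5 - 35z - 30y - 7y - 49yz - 42y^2 + 3z + 21z^2 + 18yz)(-2y + 6 + 2z)    [distributive law]
= (-5 - 32z - 37y - 31yz - 42y^2 + 21z^2)(-2y + 6 + 2z)    [combine like terms]
= 10y - 30 - 10z + 64yz - 192z - 64z^2 + 74y^2 - 222y - 74yz + 62y^2z - 186yz - 62yz^2 + 84y^3 - 252y^2 - 84y^2z - 42yz^2 + 126z^2 + 42z^3    [distributive law]
= -212y - 30 - 202z - 196yz + 62z^2 - 178y^2 - 22y^2z - 104yz^2 + 84y^3 + 42z^3    [combine like terms]

-212y - 30 - 202z - 196yz + 62z^2 - 178y^2 - 22y^2z - 104yz^2 + 84y^3 + 42z^3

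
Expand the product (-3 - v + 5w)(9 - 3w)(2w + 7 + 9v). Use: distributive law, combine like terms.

(-3 - v + 5w)(9 - 3w)(2w + 7 + 9v)
= (-27 + 9w - 9v + 3vw + 45w - 15w^2)(2w + 7 + 9v)    [distributive law]
= (-27 + 54w - 9v + 3vw - 15w^2)(2w + 7 + 9v)    [combine like terms]
= -54w - 189 - 243v + 108w^2 + 378w + 486vw - 18vw - 63v - 81v^2 + 6vw^2 + 21vw + 27v^2w - 30w^3 - 105w^2 - 135vw^2    [distributive law]
= 324w - 189 - 306v + 3w^2 + 489vw - 81v^2 - 129vw^2 + 27v^2w - 30w^3    [combine like terms]

324w - 189 - 306v + 3w^2 + 489vw - 81v^2 - 129vw^2 + 27v^2w - 30w^3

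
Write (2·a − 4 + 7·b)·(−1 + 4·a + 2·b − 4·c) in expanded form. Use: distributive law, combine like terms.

(2·a − 4 + 7·b)·(−1 + 4·a + 2·b − 4·c)
= −2·a + 8·a^2 + 4·a·b − 8·a·c + 4 − 16·a − 8·b + 16·c − 7·b + 28·a·b + 14·b^2 − 28·b·c    [distributive law]
= −18·a + 8·a^2 + 32·a·b − 8·a·c + 4 − 15·b + 16·c + 14·b^2 − 28·b·c    [combine like terms]

−18·a + 8·a^2 + 32·a·b − 8·a·c + 4 − 15·b + 16·c + 14·b^2 − 28·b·c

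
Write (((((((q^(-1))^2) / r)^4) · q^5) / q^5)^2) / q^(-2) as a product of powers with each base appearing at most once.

(((((((q^(-1))^2) / r)^4) · q^5) / q^5)^2) / q^(-2)
= (((((((q^(-1))^2) / r)^4) · q^5)^2) / ((q^5)^2)) / q^(-2)    [power of a quotient]
= (((((((q^(-1))^2) / r)^4)^2) · ((q^5)^2)) / ((q^5)^2)) / q^(-2)    [power of a product]
= ((((((q^(-1))^2) / r)^8) · ((q^5)^2)) / ((q^5)^2)) / q^(-2)    [power of a power]
= ((((((q^(-1))^2)^8) / (r^8)) · ((q^5)^2)) / ((q^5)^2)) / q^(-2)    [power of a quotient]
= (((((q^(-1))^16) / (r^8)) · ((q^5)^2)) / ((q^5)^2)) / q^(-2)    [power of a power]
= (((q^(-16) / (r^8)) · ((q^5)^2)) / ((q^5)^2)) / q^(-2)    [power of a power]
= (((q^(-16) / r^8) · q^10) / ((q^5)^2)) / q^(-2)    [power of a power]
= (((q^(-16) / r^8) · q^10) / q^10) / q^(-2)    [power of a power]
= q^(-14)·r^(-8)    [quotient of powers; product of powers]

q^(-14)·r^(-8)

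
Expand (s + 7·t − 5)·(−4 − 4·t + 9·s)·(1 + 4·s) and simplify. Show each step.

(s + 7·t − 5)·(−4 − 4·t + 9·s)·(1 + 4·s)
= (−4·s − 4·s·t + 9·s^2 − 28·t − 28·t^2 + 63·s·t + 20 + 20·t − 45·s)·(1 + 4·s)    [distributive law]
= (−49·s + 59·s·t + 9·s^2 − 8·t − 28·t^2 + 20)·(1 + 4·s)    [combine like terms]
= −49·s − 196·s^2 + 59·s·t + 236·s^2·t + 9·s^2 + 36·s^3 − 8·t − 32·s·t − 28·t^2 − 112·s·t^2 + 20 + 80·s    [distributive law]
= 31·s − 187·s^2 + 27·s·t + 236·s^2·t + 36·s^3 − 8·t − 28·t^2 − 112·s·t^2 + 20    [combine like terms]

31·s − 187·s^2 + 27·s·t + 236·s^2·t + 36·s^3 − 8·t − 28·t^2 − 112·s·t^2 + 20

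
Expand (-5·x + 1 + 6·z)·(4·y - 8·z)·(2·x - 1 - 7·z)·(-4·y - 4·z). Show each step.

(-5·x + 1 + 6·z)·(4·y - 8·z)·(2·x - 1 - 7·z)·(-4·y - 4·z)
= (-20·x·y + 40·x·z + 4·y - 8·z + 24·y·z - 48·z²)·(2·x - 1 - 7·z)·(-4·y - 4·z)    [distributive law]
= (-40·x²·y + 20·x·y + 140·x·y·z + 80·x²·z - 40·x·z - 280·x·z² + 8·x·y - 4·y - 28·y·z - 16·x·z + 8·z + 56·z² + 48·x·y·z - 24·y·z - 168·y·z² - 96·x·z² + 48·z² + 336·z³)·(-4·y - 4·z)    [distributive law]
= (-40·x²·y + 28·x·y + 188·x·y·z + 80·x²·z - 56·x·z - 376·x·z² - 4·y - 52·y·z + 8·z + 104·z² - 168·y·z² + 336·z³)·(-4·y - 4·z)    [combine like terms]
= 160·x²·y² + 160·x²·y·z - 112·x·y² - 112·x·y·z - 752·x·y²·z - 752·x·y·z² - 320·x²·y·z - 320·x²·z² + 224·x·y·z + 224·x·z² + 1504·x·y·z² + 1504·x·z³ + 16·y² + 16·y·z + 208·y²·z + 208·y·z² - 32·y·z - 32·z² - 416·y·z² - 416·z³ + 672·y²·z² + 672·y·z³ - 1344·y·z³ - 1344·z⁴    [distributive law]
= 160·x²·y² - 160·x²·y·z - 112·x·y² + 112·x·y·z - 752·x·y²·z + 752·x·y·z² - 320·x²·z² + 224·x·z² + 1504·x·z³ + 16·y² - 16·y·z + 208·y²·z - 208·y·z² - 32·z² - 416·z³ + 672·y²·z² - 672·y·z³ - 1344·z⁴    [combine like terms]

160·x²·y² - 160·x²·y·z - 112·x·y² + 112·x·y·z - 752·x·y²·z + 752·x·y·z² - 320·x²·z² + 224·x·z² + 1504·x·z³ + 16·y² - 16·y·z + 208·y²·z - 208·y·z² - 32·z² - 416·z³ + 672·y²·z² - 672·y·z³ - 1344·z⁴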